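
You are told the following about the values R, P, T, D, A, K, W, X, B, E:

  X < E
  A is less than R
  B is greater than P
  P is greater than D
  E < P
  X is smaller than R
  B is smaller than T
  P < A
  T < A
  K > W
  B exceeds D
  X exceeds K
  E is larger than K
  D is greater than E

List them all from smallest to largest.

The consecutive links are each given: W < K; K < X; X < E; E < D; D < P; P < B; B < T; T < A; A < R.

W < K < X < E < D < P < B < T < A < R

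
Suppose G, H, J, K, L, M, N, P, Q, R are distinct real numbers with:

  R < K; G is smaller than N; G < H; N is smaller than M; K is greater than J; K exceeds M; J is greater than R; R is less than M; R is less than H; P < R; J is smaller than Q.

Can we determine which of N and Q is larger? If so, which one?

Following every chain through N: above N we get M, K; below N we get G.
Q is not reached, and no chain runs the other way from Q to N.
So the given relations leave the order of N and Q undetermined.

undetermined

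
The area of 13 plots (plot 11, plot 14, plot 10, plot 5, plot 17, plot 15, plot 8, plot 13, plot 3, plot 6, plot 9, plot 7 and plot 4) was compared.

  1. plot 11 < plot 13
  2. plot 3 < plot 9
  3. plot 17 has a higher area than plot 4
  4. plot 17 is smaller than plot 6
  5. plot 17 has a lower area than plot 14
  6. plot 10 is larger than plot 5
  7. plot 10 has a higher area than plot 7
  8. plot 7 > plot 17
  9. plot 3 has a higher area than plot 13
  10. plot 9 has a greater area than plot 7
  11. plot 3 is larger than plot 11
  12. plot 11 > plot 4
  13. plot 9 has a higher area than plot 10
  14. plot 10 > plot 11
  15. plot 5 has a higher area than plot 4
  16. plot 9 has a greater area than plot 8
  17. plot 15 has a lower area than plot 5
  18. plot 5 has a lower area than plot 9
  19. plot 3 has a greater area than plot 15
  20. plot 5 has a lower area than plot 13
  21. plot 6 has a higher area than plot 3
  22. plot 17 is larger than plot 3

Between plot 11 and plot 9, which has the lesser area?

plot 11 < plot 13 < plot 3 < plot 17 < plot 7 < plot 10 < plot 9, by transitivity through plot 13, plot 3, plot 17, plot 7, plot 10.
So plot 11 < plot 9; plot 11 is the smaller of the two.

plot 11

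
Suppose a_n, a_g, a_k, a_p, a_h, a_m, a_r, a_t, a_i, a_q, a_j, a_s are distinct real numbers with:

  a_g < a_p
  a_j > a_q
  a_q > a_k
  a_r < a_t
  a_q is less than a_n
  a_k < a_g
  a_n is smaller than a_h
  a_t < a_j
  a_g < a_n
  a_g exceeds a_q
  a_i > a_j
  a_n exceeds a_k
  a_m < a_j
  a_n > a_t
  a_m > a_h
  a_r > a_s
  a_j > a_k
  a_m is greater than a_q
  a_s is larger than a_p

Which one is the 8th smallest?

Chaining the given pairs: a_k < a_q < a_g < a_p < a_s < a_r < a_t < a_n < a_h < a_m < a_j < a_i.
The 8th smallest is a_n.

a_n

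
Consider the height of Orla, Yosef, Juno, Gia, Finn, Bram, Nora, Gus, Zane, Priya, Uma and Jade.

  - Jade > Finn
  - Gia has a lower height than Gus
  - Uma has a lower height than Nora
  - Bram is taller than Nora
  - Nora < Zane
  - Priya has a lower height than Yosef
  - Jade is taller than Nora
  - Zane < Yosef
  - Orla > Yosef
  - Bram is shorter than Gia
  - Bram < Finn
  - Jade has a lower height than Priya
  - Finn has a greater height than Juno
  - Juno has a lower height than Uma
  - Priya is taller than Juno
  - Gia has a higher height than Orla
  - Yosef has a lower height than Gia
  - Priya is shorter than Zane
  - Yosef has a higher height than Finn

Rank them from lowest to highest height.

Each adjacent pair is fixed by a given relation: Juno < Uma; Uma < Nora; Nora < Bram; Bram < Finn; Finn < Jade; Jade < Priya; Priya < Zane; Zane < Yosef; Yosef < Orla; Orla < Gia; Gia < Gus. Chaining them end to end gives the full order.

Juno < Uma < Nora < Bram < Finn < Jade < Priya < Zane < Yosef < Orla < Gia < Gus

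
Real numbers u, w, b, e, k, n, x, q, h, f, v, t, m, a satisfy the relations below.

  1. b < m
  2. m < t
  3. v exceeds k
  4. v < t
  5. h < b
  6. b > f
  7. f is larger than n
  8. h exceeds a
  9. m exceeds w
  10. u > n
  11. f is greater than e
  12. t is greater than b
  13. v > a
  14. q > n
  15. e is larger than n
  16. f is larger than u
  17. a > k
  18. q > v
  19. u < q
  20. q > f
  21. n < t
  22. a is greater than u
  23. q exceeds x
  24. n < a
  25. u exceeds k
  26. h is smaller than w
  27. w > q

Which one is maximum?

t

Chaining downward from t: directly below it, n, v, b, m; then k, a, h, f, w; then u, e, q; then x.
That covers every other element, and nothing is given above t, so t is the maximum.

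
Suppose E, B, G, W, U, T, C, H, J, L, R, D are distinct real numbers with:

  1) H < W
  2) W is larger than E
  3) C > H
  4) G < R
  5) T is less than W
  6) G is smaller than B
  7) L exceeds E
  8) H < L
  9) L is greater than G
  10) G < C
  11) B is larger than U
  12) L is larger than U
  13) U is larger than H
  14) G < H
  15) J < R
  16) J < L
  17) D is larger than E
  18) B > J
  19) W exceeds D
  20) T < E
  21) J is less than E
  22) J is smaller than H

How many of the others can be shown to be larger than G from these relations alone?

7

Directly above G: H, L, C, B, R.
One step further: U, W (7 so far).
Nothing else is reachable above G; 7 in all.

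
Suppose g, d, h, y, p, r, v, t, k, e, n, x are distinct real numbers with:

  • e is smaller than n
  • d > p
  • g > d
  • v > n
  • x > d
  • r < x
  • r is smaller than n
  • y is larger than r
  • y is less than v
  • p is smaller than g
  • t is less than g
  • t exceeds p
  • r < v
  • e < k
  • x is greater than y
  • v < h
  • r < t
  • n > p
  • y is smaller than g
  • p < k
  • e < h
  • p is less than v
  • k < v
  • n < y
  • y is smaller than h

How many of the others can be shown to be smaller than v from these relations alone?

6

From v the given relations immediately reach p, r, k, n, y.
From those, e — 6 in total.
Nothing else is reachable below v; 6 in all.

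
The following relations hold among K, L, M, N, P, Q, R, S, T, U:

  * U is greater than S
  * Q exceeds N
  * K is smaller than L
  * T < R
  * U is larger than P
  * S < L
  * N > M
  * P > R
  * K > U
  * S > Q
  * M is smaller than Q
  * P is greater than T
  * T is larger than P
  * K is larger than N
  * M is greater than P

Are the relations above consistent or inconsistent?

inconsistent

We have P < T stated directly, yet also T < R < P by chaining the others — so T < P. Contradiction.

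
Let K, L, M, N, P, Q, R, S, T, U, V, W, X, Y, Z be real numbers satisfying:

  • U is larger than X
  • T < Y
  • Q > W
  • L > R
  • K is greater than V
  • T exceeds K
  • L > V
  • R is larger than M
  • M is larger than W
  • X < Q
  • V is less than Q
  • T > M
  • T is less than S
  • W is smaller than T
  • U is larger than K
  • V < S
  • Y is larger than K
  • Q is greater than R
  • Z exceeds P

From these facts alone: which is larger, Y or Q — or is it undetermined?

Following every chain through Q: below Q we get X, V, W, M, R.
Y is not reached, and no chain runs the other way from Y to Q.
So the given relations leave the order of Q and Y undetermined.

undetermined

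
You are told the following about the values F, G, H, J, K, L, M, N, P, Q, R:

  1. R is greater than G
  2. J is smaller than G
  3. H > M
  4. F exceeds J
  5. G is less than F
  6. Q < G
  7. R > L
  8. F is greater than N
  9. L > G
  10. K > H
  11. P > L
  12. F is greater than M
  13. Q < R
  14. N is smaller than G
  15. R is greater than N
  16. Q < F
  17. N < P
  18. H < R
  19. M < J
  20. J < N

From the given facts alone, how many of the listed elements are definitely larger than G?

4

From G the given relations immediately reach L, F, R.
From those, P — 4 in total.
Nothing else is reachable above G; 4 in all.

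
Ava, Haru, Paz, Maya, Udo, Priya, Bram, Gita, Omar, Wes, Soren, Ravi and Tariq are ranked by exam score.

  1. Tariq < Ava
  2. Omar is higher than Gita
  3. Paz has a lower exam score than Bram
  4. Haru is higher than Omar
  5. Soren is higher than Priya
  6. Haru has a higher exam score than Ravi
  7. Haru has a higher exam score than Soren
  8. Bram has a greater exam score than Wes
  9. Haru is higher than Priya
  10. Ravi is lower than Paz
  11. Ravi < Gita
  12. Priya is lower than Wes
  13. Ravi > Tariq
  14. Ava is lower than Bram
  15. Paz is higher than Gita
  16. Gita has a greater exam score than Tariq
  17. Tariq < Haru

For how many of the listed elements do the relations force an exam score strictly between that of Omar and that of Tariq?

2

The relations place Tariq below Omar. An element lies strictly between them when it is forced above Tariq and also forced below Omar.
Above Tariq: {Ava, Ravi, Gita, Paz, Haru, Bram}. Below Omar: {Ravi, Gita}.
Intersection: {Ravi, Gita} — 2.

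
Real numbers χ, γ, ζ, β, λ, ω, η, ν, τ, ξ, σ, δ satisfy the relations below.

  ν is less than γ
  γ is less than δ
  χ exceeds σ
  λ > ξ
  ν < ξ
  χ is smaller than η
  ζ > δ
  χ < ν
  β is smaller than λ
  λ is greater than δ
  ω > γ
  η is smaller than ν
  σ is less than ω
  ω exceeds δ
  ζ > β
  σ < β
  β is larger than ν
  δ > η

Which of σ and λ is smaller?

σ < χ < η < ν < β < λ, by transitivity through χ, η, ν, β.
So σ < λ; σ is the smaller of the two.

σ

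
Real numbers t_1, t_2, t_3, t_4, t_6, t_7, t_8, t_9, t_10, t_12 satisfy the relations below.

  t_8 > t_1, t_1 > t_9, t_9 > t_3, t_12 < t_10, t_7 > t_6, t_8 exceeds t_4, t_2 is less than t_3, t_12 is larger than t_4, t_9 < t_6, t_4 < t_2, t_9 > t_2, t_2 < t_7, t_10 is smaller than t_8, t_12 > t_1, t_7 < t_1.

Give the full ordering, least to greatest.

t_4 < t_2 < t_3 < t_9 < t_6 < t_7 < t_1 < t_12 < t_10 < t_8

The consecutive links are each given: t_4 < t_2; t_2 < t_3; t_3 < t_9; t_9 < t_6; t_6 < t_7; t_7 < t_1; t_1 < t_12; t_12 < t_10; t_10 < t_8.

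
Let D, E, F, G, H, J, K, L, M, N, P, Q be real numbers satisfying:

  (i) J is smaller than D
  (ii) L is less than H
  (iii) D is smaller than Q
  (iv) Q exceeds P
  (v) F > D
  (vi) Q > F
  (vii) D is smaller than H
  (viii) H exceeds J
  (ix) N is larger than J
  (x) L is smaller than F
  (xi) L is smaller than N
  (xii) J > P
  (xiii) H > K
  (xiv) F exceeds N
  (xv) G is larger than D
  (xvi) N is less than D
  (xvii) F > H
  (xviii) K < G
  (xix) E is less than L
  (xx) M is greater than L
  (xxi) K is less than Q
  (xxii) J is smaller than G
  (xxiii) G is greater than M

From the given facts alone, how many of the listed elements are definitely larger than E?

Directly above E: L.
One step further: M, N, H, F (5 so far).
One step further: D, G, Q (8 so far).
No other element is forced above E by the given relations, so the count is 8.

8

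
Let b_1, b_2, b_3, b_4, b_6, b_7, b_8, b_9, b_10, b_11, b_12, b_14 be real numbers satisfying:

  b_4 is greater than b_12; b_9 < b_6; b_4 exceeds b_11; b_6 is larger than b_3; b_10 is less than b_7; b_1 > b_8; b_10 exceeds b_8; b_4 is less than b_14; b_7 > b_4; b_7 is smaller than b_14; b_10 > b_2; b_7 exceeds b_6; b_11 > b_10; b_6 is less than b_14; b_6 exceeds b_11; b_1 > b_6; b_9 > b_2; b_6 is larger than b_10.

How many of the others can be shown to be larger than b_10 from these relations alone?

6

From b_10 the given relations immediately reach b_11, b_6, b_7.
From those, b_4, b_1, b_14 — 6 in total.
Nothing else is reachable above b_10; 6 in all.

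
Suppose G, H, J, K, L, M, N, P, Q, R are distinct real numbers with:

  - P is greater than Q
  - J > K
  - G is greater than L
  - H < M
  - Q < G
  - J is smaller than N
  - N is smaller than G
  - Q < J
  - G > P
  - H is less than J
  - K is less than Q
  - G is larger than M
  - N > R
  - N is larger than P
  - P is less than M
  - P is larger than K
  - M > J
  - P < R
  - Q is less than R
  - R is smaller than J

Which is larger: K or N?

N

K < Q and Q < P give K < P.
With P < R: K < Q < P < R.
Then R < J extends the chain to J.
With J < N: K < Q < P < R < J < N.
So K < N; N is the larger of the two.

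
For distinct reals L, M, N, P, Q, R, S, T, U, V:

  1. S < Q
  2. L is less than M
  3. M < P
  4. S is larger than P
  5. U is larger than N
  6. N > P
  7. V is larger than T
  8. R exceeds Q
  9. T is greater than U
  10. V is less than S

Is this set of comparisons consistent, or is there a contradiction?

consistent

Every relation is compatible with L < M < P < N < U < T < V < S < Q < R; the set is consistent.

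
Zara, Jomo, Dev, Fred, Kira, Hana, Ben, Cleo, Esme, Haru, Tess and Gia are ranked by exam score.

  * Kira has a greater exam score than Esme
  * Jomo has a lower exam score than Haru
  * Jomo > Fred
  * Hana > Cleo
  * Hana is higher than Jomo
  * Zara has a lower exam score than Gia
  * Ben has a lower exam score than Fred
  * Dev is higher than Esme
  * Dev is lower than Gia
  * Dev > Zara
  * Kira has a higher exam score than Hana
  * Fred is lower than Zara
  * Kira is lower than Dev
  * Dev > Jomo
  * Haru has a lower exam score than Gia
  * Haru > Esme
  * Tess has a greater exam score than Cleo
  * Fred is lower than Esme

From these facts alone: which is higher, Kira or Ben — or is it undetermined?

Kira

The relevant relations are Ben < Fred; Fred < Jomo; Jomo < Hana; Hana < Kira.
Together: Ben < Fred < Jomo < Hana < Kira.
So Kira is higher.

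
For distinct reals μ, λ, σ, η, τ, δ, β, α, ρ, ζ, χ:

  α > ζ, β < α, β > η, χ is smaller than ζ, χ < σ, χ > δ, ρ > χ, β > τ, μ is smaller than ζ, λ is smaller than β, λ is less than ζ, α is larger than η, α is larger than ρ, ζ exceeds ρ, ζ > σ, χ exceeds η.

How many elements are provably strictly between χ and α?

The relations place χ below α. An element lies strictly between them when it is forced above χ and also forced below α.
Above χ: {ρ, σ, ζ}. Below α: {τ, η, δ, λ, ρ, μ, σ, β, ζ}.
Intersection: {ρ, σ, ζ} — 3.

3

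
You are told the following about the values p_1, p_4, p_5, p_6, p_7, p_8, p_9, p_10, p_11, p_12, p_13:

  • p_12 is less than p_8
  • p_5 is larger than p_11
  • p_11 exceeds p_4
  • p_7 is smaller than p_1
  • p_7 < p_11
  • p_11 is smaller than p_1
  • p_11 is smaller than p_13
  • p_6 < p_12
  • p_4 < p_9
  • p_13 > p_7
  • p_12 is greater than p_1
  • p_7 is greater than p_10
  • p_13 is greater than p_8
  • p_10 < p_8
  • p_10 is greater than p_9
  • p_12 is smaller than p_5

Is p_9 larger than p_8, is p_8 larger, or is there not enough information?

p_8

The relevant relations are p_9 < p_10; p_10 < p_7; p_7 < p_11; p_11 < p_1; p_1 < p_12; p_12 < p_8.
Together: p_9 < p_10 < p_7 < p_11 < p_1 < p_12 < p_8.
So p_8 is larger.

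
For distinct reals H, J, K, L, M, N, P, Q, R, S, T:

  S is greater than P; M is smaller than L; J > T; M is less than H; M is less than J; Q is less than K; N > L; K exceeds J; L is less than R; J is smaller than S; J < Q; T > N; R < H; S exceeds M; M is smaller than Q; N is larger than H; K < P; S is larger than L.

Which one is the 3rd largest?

The consecutive relations fix a unique order: M < L < R < H < N < T < J < Q < K < P < S.
Counting 3 from the largest end gives K.

K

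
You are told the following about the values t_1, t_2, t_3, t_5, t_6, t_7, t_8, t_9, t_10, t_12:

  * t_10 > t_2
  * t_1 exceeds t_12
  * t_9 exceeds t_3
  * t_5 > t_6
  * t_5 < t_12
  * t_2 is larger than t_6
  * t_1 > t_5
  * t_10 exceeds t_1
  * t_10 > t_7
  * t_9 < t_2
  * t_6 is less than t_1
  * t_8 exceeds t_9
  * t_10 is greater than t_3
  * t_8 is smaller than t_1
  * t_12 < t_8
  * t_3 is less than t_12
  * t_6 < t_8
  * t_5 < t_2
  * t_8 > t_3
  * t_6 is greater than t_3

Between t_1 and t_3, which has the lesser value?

Link the given pairs in sequence: t_3 < t_6; t_6 < t_5; t_5 < t_12; t_12 < t_8; t_8 < t_1.
Chaining these gives t_3 < t_6 < t_5 < t_12 < t_8 < t_1.
So t_3 < t_1; t_3 is the smaller of the two.

t_3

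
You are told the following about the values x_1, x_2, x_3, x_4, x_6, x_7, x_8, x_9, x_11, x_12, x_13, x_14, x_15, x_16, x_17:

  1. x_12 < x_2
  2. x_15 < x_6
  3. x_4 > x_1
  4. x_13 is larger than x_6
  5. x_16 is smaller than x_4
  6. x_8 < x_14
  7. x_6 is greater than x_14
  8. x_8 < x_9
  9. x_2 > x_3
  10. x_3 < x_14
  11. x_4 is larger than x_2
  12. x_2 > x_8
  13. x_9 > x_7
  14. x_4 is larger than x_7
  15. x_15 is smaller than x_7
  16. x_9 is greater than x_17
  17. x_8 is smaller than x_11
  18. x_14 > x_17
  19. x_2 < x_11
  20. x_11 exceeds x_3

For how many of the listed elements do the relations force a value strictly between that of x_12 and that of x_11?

1

Chaining upward from x_12 reaches: x_2, x_4.
Chaining downward from x_11 reaches: x_8, x_3, x_2.
Strictly between x_12 and x_11 are those in both lists: x_2 — 1 element.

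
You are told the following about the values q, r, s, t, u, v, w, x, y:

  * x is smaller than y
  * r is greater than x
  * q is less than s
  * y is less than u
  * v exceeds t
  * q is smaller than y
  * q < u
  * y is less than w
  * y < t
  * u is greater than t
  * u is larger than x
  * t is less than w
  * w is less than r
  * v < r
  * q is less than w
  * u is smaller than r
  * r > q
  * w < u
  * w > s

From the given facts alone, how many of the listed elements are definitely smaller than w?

The elements the relations force below w are q, s, x, y, t — no chain reaches any other.
That is 5.

5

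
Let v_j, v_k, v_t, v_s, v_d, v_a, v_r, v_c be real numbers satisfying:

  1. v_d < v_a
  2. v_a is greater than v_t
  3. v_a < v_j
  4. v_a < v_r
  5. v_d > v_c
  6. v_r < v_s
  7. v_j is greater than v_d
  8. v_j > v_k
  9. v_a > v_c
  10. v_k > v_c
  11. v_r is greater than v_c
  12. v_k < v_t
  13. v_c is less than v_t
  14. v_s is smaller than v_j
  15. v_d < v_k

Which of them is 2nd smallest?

v_d

Piecing the relations together gives one ordering: v_c < v_d < v_k < v_t < v_a < v_r < v_s < v_j.
The 2nd smallest is v_d.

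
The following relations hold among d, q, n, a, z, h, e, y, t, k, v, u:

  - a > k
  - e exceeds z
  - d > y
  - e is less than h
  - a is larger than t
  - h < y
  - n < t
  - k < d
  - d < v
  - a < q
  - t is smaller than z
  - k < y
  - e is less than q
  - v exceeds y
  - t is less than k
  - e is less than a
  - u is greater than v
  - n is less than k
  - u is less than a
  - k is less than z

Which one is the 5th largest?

Chaining the given pairs: n < t < k < z < e < h < y < d < v < u < a < q.
The 5th largest is d.

d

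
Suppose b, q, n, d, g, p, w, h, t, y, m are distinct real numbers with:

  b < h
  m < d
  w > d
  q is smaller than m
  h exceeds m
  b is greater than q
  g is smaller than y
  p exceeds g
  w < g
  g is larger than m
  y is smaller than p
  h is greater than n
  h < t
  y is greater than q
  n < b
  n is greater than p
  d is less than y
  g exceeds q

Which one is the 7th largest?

g

Chaining the given pairs: q < m < d < w < g < y < p < n < b < h < t.
Counting 7 from the largest end gives g.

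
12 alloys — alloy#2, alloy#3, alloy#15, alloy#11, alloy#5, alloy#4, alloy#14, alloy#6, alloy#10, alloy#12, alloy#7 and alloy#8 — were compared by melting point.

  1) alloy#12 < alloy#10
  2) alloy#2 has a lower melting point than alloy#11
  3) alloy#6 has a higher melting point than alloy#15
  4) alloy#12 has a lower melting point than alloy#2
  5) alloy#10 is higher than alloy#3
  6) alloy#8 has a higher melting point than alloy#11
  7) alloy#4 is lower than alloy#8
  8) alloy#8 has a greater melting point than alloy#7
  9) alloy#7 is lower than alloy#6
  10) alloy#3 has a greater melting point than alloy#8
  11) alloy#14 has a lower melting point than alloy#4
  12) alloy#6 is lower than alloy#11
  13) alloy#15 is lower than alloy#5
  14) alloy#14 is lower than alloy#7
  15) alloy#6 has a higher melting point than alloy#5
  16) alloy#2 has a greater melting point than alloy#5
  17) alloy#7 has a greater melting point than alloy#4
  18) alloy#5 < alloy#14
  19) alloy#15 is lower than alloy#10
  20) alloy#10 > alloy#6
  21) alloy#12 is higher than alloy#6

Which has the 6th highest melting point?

Chaining the given pairs: alloy#15 < alloy#5 < alloy#14 < alloy#4 < alloy#7 < alloy#6 < alloy#12 < alloy#2 < alloy#11 < alloy#8 < alloy#3 < alloy#10.
The 6th largest is alloy#12.

alloy#12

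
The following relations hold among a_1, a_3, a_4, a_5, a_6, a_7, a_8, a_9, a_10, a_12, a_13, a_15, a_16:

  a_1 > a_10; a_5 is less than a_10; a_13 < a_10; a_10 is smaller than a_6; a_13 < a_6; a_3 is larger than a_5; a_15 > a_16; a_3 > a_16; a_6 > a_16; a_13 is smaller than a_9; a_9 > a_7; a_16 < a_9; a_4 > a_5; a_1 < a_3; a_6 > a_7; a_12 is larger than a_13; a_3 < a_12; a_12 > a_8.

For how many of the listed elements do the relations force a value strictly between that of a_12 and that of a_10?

2

Chaining upward from a_10 reaches: a_6, a_1, a_3.
Chaining downward from a_12 reaches: a_16, a_5, a_13, a_8, a_1, a_3.
Strictly between a_10 and a_12 are those in both lists: a_1, a_3 — 2 elements.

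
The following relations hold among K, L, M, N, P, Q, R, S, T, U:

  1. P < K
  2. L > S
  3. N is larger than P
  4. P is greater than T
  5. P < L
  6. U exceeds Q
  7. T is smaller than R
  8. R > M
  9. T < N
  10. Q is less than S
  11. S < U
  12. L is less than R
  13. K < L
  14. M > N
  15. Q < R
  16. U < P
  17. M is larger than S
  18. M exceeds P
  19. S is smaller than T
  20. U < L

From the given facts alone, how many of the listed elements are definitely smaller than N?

From N the given relations immediately reach T, P.
From those, S, U — 4 in total.
From those, Q — 5 in total.
Nothing else is reachable below N; 5 in all.

5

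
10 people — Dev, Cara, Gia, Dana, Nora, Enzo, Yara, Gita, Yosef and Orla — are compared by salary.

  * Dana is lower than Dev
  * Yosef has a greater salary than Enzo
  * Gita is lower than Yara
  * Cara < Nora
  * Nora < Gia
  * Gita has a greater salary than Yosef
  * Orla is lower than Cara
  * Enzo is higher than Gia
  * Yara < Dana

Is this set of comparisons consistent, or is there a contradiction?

consistent

The single ordering Orla < Cara < Nora < Gia < Enzo < Yosef < Gita < Yara < Dana < Dev satisfies every listed relation, so no contradiction arises.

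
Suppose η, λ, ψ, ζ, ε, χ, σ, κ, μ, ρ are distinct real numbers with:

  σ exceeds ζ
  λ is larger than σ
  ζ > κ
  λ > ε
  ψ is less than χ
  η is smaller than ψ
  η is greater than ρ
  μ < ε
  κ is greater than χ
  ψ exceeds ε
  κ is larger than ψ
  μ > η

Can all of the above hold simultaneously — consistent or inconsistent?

The single ordering ρ < η < μ < ε < ψ < χ < κ < ζ < σ < λ satisfies every listed relation, so no contradiction arises.

consistent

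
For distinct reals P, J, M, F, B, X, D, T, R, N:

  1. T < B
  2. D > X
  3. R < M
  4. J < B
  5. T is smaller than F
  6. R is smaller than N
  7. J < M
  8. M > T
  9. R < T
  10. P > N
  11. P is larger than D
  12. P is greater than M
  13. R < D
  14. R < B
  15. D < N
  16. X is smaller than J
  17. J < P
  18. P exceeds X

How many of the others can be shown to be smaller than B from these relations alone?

4

From B the given relations immediately reach R, T, J.
From those, X — 4 in total.
No other element is forced below B by the given relations, so the count is 4.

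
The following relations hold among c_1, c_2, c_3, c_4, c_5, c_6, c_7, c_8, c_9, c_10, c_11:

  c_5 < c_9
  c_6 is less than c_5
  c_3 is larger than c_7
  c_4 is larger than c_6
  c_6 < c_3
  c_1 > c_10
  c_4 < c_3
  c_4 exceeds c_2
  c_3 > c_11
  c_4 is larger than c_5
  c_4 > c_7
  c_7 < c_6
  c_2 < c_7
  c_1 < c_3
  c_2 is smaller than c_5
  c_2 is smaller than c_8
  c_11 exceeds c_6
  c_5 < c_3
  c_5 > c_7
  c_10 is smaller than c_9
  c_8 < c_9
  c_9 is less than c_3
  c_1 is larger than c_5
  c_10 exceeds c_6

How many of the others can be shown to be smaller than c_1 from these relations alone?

5

From c_1 the given relations immediately reach c_5, c_10.
From those, c_2, c_7, c_6 — 5 in total.
Nothing else is reachable below c_1; 5 in all.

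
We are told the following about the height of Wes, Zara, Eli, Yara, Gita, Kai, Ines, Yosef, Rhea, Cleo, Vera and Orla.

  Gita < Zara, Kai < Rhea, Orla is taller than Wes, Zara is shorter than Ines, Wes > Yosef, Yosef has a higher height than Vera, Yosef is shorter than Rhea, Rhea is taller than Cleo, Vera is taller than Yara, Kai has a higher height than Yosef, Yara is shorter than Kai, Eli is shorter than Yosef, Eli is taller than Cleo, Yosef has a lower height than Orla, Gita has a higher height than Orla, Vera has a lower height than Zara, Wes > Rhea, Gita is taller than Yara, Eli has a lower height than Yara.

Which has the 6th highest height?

The consecutive relations fix a unique order: Cleo < Eli < Yara < Vera < Yosef < Kai < Rhea < Wes < Orla < Gita < Zara < Ines.
Counting 6 from the largest end gives Rhea.

Rhea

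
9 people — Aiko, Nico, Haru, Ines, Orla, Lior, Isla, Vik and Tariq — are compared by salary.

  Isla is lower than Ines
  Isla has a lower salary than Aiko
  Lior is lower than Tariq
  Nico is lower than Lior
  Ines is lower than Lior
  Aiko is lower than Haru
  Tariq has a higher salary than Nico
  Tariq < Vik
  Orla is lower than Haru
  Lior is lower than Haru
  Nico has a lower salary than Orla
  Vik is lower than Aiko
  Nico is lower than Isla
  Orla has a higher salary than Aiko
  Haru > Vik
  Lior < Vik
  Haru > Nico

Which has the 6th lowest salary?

Vik

The consecutive relations fix a unique order: Nico < Isla < Ines < Lior < Tariq < Vik < Aiko < Orla < Haru.
The 6th smallest is Vik.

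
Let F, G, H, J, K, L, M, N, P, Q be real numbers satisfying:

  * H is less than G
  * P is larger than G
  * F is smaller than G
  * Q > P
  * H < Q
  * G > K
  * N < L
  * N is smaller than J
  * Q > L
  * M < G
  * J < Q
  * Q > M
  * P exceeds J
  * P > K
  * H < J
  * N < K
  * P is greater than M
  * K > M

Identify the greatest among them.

Q

H is not greatest since H < G; M is not greatest since M < Q; N is not greatest since N < K; F is not greatest since F < G; K is not greatest since K < P; J is not greatest since J < P; L is not greatest since L < Q; G is not greatest since G < P; P is not greatest since P < Q.
Only Q has nothing above it, so Q is the greatest.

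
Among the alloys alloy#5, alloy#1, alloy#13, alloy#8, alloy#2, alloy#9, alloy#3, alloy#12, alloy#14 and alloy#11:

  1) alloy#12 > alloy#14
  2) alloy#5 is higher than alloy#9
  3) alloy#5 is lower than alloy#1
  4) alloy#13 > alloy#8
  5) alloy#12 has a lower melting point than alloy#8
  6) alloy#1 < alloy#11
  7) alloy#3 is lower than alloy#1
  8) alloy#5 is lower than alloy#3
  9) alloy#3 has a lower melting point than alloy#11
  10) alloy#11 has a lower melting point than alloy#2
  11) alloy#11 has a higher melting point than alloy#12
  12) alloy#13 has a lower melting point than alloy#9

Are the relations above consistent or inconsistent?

Every relation is compatible with alloy#14 < alloy#12 < alloy#8 < alloy#13 < alloy#9 < alloy#5 < alloy#3 < alloy#1 < alloy#11 < alloy#2; the set is consistent.

consistent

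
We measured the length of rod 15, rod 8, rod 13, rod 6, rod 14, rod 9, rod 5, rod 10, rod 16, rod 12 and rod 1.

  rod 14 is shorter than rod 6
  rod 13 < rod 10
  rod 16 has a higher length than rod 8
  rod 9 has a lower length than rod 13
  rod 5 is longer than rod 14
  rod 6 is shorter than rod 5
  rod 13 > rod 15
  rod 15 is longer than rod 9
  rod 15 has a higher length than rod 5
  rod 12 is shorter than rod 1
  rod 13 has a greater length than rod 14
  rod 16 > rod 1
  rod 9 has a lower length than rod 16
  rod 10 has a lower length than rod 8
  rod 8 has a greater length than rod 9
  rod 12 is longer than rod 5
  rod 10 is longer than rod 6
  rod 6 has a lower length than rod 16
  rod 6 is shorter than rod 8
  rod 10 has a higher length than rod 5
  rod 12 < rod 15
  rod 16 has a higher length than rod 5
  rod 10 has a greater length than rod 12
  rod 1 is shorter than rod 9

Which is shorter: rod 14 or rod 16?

Chaining the given relations: rod 14 < rod 6 < rod 5 < rod 12 < rod 1 < rod 9 < rod 15 < rod 13 < rod 10 < rod 8 < rod 16.
So rod 14 < rod 16; rod 14 is the shorter of the two.

rod 14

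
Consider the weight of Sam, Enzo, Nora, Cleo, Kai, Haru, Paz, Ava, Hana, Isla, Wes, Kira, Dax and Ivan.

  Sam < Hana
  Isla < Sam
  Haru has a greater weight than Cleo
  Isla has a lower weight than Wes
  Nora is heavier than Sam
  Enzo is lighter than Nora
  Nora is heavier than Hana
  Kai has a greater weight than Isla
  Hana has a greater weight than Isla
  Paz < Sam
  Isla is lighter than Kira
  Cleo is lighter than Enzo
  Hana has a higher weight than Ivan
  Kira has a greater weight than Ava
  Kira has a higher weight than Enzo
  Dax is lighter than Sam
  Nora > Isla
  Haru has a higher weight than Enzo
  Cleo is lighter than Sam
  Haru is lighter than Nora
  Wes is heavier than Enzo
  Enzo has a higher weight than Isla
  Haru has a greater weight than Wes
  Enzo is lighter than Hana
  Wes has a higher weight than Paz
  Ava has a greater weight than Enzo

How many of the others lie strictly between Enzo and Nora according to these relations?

3

Chaining upward from Enzo reaches: Ava, Wes, Haru, Hana, Kira.
Chaining downward from Nora reaches: Paz, Dax, Isla, Cleo, Sam, Wes, Haru, Ivan, Hana.
Strictly between Enzo and Nora are those in both lists: Wes, Haru, Hana — 3 elements.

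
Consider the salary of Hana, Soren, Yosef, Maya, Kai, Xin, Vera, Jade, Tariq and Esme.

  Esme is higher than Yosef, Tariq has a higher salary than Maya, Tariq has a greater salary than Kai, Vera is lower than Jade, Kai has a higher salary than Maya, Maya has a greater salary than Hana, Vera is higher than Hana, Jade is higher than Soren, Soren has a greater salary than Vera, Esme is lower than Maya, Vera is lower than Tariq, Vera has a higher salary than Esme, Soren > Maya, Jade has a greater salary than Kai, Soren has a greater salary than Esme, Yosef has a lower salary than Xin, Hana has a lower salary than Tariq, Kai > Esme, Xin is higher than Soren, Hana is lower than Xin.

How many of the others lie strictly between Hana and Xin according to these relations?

Chaining upward from Hana reaches: Vera, Maya, Soren, Kai, Tariq, Jade.
Chaining downward from Xin reaches: Yosef, Esme, Vera, Maya, Soren.
Strictly between Hana and Xin are those in both lists: Vera, Maya, Soren — 3 elements.

3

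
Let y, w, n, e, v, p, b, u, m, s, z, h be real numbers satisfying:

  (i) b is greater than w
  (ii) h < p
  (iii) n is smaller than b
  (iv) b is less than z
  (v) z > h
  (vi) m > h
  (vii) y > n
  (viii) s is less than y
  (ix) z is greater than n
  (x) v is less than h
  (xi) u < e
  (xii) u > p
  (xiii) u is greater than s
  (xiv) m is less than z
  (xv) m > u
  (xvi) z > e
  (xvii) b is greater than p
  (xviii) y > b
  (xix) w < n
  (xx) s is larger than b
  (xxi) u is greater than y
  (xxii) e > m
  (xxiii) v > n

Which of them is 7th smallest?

The consecutive relations fix a unique order: w < n < v < h < p < b < s < y < u < m < e < z.
The 7th smallest is s.

s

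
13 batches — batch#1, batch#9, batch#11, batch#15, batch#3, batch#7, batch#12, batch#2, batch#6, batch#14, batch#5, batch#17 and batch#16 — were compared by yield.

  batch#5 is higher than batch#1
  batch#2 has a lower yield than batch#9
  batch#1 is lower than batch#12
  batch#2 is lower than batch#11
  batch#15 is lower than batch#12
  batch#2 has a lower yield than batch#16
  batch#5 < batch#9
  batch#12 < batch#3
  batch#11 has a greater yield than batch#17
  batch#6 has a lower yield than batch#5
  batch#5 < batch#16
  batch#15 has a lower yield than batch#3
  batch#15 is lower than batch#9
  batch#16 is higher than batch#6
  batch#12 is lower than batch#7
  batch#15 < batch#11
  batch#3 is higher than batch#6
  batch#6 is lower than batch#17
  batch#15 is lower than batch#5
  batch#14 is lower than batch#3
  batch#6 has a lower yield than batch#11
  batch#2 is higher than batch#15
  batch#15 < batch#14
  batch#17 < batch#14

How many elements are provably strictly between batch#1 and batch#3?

Chaining upward from batch#1 reaches: batch#12, batch#5, batch#7, batch#9, batch#16.
Chaining downward from batch#3 reaches: batch#6, batch#17, batch#15, batch#12, batch#14.
Strictly between batch#1 and batch#3 are those in both lists: batch#12 — 1 element.

1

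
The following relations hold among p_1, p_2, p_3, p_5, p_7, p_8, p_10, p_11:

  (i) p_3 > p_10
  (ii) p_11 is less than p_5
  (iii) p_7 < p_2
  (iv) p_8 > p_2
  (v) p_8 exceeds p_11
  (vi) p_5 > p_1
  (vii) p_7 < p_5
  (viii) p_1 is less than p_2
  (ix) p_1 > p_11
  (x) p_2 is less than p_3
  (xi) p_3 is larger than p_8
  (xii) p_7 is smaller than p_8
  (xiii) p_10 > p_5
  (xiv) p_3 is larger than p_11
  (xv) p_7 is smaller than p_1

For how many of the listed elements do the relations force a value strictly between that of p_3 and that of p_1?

4

Chaining upward from p_1 reaches: p_2, p_5, p_10, p_8.
Chaining downward from p_3 reaches: p_7, p_11, p_2, p_5, p_10, p_8.
Strictly between p_1 and p_3 are those in both lists: p_2, p_5, p_10, p_8 — 4 elements.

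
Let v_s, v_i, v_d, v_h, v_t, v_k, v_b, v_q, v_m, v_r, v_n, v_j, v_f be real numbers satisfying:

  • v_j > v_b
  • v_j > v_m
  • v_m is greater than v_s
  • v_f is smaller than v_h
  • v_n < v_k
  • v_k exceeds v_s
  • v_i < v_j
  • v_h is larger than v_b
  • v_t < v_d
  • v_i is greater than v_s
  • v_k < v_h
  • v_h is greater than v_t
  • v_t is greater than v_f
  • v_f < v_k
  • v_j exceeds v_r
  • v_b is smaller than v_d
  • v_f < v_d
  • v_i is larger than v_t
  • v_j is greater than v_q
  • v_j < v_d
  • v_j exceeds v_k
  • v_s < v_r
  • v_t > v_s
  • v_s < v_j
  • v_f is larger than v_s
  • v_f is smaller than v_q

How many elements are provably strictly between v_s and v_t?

The relations place v_s below v_t. An element lies strictly between them when it is forced above v_s and also forced below v_t.
Above v_s: {v_r, v_f, v_i, v_q, v_m, v_k, v_j, v_h, v_d}. Below v_t: {v_f}.
Intersection: {v_f} — 1.

1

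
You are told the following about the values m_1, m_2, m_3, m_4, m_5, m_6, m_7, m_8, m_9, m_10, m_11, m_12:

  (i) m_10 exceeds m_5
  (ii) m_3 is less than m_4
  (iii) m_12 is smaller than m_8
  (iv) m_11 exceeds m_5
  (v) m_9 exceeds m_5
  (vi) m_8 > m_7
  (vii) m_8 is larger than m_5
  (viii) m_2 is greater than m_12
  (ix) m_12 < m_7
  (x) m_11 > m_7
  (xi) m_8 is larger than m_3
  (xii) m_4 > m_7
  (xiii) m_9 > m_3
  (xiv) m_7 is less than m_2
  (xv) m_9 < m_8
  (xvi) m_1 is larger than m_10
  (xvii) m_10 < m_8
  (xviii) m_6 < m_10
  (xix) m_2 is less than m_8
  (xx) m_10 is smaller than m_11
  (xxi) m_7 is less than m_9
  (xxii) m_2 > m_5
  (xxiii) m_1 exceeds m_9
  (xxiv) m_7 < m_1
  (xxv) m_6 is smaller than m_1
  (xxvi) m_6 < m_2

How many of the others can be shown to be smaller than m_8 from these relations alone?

8

Directly below m_8: m_5, m_3, m_10, m_12, m_7, m_9, m_2.
One step further: m_6 (8 so far).
Nothing else is reachable below m_8; 8 in all.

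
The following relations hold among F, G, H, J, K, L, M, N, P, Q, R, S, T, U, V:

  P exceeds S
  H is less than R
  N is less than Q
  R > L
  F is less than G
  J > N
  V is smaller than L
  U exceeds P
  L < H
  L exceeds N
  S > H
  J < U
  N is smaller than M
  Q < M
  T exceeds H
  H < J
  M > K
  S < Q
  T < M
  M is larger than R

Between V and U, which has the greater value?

U

V < L < H < S < P < U, by transitivity through L, H, S, P.
So V < U; U is the larger of the two.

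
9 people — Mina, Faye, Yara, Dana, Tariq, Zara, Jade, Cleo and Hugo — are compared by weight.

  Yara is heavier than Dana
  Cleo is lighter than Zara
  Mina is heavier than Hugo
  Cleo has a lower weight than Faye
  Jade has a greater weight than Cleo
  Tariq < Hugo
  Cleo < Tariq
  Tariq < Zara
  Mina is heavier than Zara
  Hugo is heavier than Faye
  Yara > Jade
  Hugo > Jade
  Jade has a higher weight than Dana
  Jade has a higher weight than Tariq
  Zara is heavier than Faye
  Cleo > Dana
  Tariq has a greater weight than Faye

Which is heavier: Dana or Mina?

Mina

Dana < Cleo and Cleo < Faye give Dana < Faye.
Then Faye < Tariq extends the chain to Tariq.
Then Tariq < Hugo extends the chain to Hugo.
Then Hugo < Mina extends the chain to Mina.
So Dana < Mina; Mina is the heavier of the two.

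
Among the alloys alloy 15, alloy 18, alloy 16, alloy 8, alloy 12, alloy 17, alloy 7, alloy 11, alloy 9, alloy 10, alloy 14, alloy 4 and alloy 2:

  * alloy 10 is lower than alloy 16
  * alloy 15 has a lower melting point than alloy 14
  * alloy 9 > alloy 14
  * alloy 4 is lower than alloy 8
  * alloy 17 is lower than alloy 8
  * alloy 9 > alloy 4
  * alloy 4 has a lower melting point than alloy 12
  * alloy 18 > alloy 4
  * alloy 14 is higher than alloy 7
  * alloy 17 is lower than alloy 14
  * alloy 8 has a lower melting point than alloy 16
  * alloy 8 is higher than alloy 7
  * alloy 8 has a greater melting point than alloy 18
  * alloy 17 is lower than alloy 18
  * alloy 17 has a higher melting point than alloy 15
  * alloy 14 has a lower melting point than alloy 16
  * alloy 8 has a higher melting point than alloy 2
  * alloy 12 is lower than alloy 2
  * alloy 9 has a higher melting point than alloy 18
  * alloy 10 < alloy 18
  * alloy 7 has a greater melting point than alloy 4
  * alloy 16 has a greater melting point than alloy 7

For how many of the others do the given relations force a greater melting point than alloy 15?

6

Directly above alloy 15: alloy 17, alloy 14.
One step further: alloy 18, alloy 9, alloy 8, alloy 16 (6 so far).
Nothing else is reachable above alloy 15; 6 in all.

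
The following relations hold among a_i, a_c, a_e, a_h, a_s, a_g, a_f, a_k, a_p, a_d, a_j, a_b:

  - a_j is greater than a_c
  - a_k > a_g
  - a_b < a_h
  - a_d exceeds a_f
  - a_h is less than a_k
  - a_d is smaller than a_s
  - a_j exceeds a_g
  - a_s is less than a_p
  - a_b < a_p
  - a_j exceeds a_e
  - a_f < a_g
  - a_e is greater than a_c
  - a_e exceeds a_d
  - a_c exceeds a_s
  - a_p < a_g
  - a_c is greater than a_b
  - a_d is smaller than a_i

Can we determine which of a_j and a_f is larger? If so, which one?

a_f < a_d < a_s < a_c < a_j, by transitivity through a_d, a_s, a_c.
So a_j is larger.

a_j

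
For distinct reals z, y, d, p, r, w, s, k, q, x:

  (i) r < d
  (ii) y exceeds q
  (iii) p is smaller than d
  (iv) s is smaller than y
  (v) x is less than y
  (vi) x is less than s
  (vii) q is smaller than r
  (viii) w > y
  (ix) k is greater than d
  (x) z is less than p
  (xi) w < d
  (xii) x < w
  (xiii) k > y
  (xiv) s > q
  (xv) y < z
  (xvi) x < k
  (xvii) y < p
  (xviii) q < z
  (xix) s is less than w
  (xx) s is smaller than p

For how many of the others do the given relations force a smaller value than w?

Directly below w: x, s, y.
One step further: q (4 so far).
Nothing else is reachable below w; 4 in all.

4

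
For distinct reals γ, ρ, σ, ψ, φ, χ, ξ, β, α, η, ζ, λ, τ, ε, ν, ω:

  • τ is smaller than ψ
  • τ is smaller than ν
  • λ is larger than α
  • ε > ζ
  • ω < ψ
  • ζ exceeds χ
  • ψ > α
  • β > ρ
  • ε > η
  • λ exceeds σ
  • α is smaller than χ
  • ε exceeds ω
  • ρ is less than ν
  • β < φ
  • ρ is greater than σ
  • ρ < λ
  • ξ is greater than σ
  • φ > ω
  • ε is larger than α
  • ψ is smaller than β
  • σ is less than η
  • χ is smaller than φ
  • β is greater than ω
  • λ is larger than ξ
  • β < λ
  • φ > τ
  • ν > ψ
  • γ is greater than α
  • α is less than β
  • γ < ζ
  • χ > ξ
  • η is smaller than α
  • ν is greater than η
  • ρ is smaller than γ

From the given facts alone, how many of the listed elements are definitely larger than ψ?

4

Directly above ψ: β, ν.
One step further: λ, φ (4 so far).
Nothing else is reachable above ψ; 4 in all.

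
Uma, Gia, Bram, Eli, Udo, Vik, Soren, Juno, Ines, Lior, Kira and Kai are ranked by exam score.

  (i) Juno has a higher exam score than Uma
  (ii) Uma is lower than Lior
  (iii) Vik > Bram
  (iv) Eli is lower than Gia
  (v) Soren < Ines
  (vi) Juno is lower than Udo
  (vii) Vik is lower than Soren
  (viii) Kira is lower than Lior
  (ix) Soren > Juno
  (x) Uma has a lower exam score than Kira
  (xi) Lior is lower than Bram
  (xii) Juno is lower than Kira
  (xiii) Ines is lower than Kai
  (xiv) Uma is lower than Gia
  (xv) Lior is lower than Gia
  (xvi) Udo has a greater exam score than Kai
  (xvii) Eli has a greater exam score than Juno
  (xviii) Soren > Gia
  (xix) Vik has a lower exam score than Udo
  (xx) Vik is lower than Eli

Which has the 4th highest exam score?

Chaining the given pairs: Uma < Juno < Kira < Lior < Bram < Vik < Eli < Gia < Soren < Ines < Kai < Udo.
The 4th largest is Soren.

Soren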